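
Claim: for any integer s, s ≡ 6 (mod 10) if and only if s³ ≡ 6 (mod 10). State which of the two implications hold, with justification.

(⟹) Suppose s ≡ 6 (mod 10). Write s = 10j + 6. Then (10j + 6)³ = 1000j³ + 1800j² + 1080j + 216 = 10(100j³ + 180j² + 108j + 21) + 6, so s³ ≡ 6 (mod 10).

(⟸) For the converse, argue contrapositively. If s ≢ 6 (mod 10), then s is congruent to one of 0, 1, 2, 3, 4, 5, 7, 8, 9 modulo 10, and these give s³ ≡ 0, 1, 8, 7, 4, 5, 3, 2, 9 respectively — never 6.

Both directions hold; the statement is true.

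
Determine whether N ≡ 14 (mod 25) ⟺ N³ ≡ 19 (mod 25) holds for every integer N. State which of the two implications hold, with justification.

Equivalent; both directions hold.

(⇒) Suppose N ≡ 14 (mod 25). Write N = 25j + 14. Then (25j + 14)³ = 15625j³ + 26250j² + 14700j + 2744 = 25(625j³ + 1050j² + 588j + 109) + 19, so N³ ≡ 19 (mod 25).

(⇐) Conversely, suppose N³ ≡ 19 (mod 25). The only residue r in {0, …, 24} with r³ ≡ 19 (mod 25) is r = 14, so N ≡ 14 (mod 25).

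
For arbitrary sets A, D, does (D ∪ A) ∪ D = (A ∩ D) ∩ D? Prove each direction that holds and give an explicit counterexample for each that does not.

(⟹) This inclusion fails. Take A = {1}, D = ∅; then 1 ∈ (D ∪ A) ∪ D but 1 ∉ (A ∩ D) ∩ D.

(⟸) Let x ∈ (A ∩ D) ∩ D. Then x ∈ A ∩ D, from which x ∈ (D ∪ A) ∪ D.

(⊆) fails; (⊇) holds.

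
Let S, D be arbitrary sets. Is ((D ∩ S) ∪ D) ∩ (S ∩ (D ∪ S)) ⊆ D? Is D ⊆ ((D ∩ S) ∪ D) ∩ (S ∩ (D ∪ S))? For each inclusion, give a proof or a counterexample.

The sets are not equal: only the forward inclusion holds.

(⟹) Let x ∈ ((D ∩ S) ∪ D) ∩ (S ∩ (D ∪ S)). Then x ∈ S ∩ D, from which x ∈ D.

(⟸) This inclusion fails. Take S = ∅, D = {1}; then 1 ∈ D but 1 ∉ ((D ∩ S) ∪ D) ∩ (S ∩ (D ∪ S)).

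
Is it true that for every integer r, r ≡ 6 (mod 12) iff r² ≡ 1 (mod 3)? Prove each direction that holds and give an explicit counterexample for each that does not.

Forward direction. This fails: take r = 6. Then 6 ≡ 6 (mod 12), but 6² = 36 ≡ 0 (mod 3), not 1.

Converse. This fails: take r = 1. Then 1² = 1 ≡ 1 (mod 3), yet 1 ≡ 1 (mod 12), not 6.

Both directions fail.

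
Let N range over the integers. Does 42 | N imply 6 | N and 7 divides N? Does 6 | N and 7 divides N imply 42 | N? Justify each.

Equivalent; both directions hold.

[⇒] If 42 ∣ N, write N = 42q. Since 42 = 7·6, N = 6·(7q), so 6 ∣ N; and since 42 = 6·7, N = 7·(6q), so 7 ∣ N.

[⇐] Suppose 6 ∣ N and 7 ∣ N. Any common multiple of 6 and 7 is a multiple of their lcm; here gcd(6, 7) = 1, so lcm(6, 7) = 6·7 = 42, so 42 ∣ N.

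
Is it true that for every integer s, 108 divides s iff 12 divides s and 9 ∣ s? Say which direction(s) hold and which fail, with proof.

(⇒) If 108 ∣ s, write s = 108q. Since 108 = 9·12, s = 12·(9q), so 12 ∣ s; and since 108 = 12·9, s = 9·(12q), so 9 ∣ s.

(⇐) This fails: take s = 36. Both 12 ∣ 36 and 9 ∣ 36, yet 36 is not a multiple of 108 (since 36 = 0·108 + 36), so 108 ∤ 36.

Only the forward direction holds.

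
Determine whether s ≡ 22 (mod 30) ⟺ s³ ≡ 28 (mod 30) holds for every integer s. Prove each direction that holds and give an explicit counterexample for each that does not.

(⟸) Suppose s³ ≡ 28 (mod 30). The only residue r in {0, …, 29} with r³ ≡ 28 (mod 30) is r = 22, so s ≡ 22 (mod 30).

(⟹) Suppose s ≡ 22 (mod 30). Write s = 30j + 22. Then (30j + 22)³ = 27000j³ + 59400j² + 43560j + 10648 = 30(900j³ + 1980j² + 1452j + 354) + 28, so s³ ≡ 28 (mod 30).

Both directions hold.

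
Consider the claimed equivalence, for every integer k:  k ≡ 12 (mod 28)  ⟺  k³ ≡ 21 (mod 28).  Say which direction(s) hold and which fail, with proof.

(→) This fails: take k = 12. Then 12 ≡ 12 (mod 28), but 12³ = 1728 ≡ 20 (mod 28), not 21.

(←) This fails: take k = 21. Then 21³ = 9261 ≡ 21 (mod 28), yet 21 ≡ 21 (mod 28), not 12.

(⇒) fails and (⇐) fails.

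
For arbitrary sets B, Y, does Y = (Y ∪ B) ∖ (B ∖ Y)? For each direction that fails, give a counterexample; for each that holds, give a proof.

(⊆) Let x ∈ Y. Then either x ∈ Y and x ∉ B; or x ∈ B ∩ Y. In each case x ∈ (Y ∪ B) ∖ (B ∖ Y), so Y ⊆ (Y ∪ B) ∖ (B ∖ Y).

(⊇) Let x ∈ (Y ∪ B) ∖ (B ∖ Y). Then either x ∈ Y and x ∉ B; or x ∈ B ∩ Y. In each case x ∈ Y, so (Y ∪ B) ∖ (B ∖ Y) ⊆ Y.

Both inclusions hold; the sets are equal.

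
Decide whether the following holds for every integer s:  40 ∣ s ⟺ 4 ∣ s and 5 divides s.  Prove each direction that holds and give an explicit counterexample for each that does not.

Only the forward implication holds.

(⟹) If 40 ∣ s, write s = 40q. Since 40 = 10·4, s = 4·(10q), so 4 ∣ s; and since 40 = 8·5, s = 5·(8q), so 5 ∣ s.

(⟸) This fails: take s = 20. Both 4 ∣ 20 and 5 ∣ 20, yet 20 is not a multiple of 40 (since 20 = 0·40 + 20), so 40 ∤ 20.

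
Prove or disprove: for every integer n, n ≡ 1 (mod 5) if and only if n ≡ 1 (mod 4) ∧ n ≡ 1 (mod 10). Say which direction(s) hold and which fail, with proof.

(⇐) If n ≡ 1 (mod 4) and n ≡ 1 (mod 10), then by the Chinese remainder theorem n ≡ 1 (mod 20). Since 1 ≡ 1 (mod 5) and 5 ∣ 20, we get n ≡ 1 (mod 5).

(⇒) This fails: n = 16 gives 16 ≡ 1 (mod 5) but 16 ≡ 0 (mod 4), so the conjunction on the right does not hold.

The forward direction fails; the converse holds.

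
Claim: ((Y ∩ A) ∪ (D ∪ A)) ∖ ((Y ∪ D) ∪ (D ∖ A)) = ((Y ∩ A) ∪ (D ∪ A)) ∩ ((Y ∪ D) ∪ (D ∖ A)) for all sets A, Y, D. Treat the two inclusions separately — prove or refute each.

Both inclusions fail.

(⊆) This inclusion fails. Take A = {1}, Y = ∅, D = ∅; then 1 ∈ ((Y ∩ A) ∪ (D ∪ A)) ∖ ((Y ∪ D) ∪ (D ∖ A)) but 1 ∉ ((Y ∩ A) ∪ (D ∪ A)) ∩ ((Y ∪ D) ∪ (D ∖ A)).

(⊇) This inclusion fails. Take A = {1}, Y = {1}, D = ∅; then 1 ∈ ((Y ∩ A) ∪ (D ∪ A)) ∩ ((Y ∪ D) ∪ (D ∖ A)) but 1 ∉ ((Y ∩ A) ∪ (D ∪ A)) ∖ ((Y ∪ D) ∪ (D ∖ A)).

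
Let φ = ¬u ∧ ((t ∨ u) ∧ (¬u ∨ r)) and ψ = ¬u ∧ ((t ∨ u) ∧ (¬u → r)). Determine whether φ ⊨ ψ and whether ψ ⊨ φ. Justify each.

Only the reverse direction holds.

(⇒) This fails. Under t = T, u = F, r = F, the left side is true but the right side is false.

(⇐) Assume the antecedent. If t is true, the antecedent forces (t = T, u = F, r = T), and ¬u ∧ ((t ∨ u) ∧ (¬u ∨ r)) holds there. If t is false, the antecedent cannot hold. Either way ¬u ∧ ((t ∨ u) ∧ (¬u ∨ r)) holds.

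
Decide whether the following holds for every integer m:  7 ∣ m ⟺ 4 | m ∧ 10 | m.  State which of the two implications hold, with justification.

(⇒) This fails: take m = 7. Certainly 7 ∣ 7, but 4 ∤ 7.

(⇐) This fails: take m = 20. Both 4 ∣ 20 and 10 ∣ 20, yet 20 is not a multiple of 7 (since 20 = 2·7 + 6), so 7 ∤ 20.

(⇒) fails and (⇐) fails.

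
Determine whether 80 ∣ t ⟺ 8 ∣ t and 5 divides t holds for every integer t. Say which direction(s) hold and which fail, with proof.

(⇒) If 80 ∣ t, write t = 80q. Since 80 = 10·8, t = 8·(10q), so 8 ∣ t; and since 80 = 16·5, t = 5·(16q), so 5 ∣ t.

(⇐) This fails: take t = 40. Both 8 ∣ 40 and 5 ∣ 40, yet 40 is not a multiple of 80 (since 40 = 0·80 + 40), so 80 ∤ 40.

Only the forward direction holds.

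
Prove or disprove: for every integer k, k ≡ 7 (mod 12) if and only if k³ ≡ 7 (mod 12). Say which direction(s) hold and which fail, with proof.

(⟹) Suppose k ≡ 7 (mod 12). Write k = 12j + 7. Then (12j + 7)³ = 1728j³ + 3024j² + 1764j + 343 = 12(144j³ + 252j² + 147j + 28) + 7, so k³ ≡ 7 (mod 12).

(⟸) For the converse, argue contrapositively. If k ≢ 7 (mod 12), then k is congruent to one of 0, 1, 2, 3, 4, 5, 6, 8, 9, 10, 11 modulo 12, and these give k³ ≡ 0, 1, 8, 3, 4, 5, 0, 8, 9, 4, 11 respectively — never 7.

Both directions hold; the statement is true.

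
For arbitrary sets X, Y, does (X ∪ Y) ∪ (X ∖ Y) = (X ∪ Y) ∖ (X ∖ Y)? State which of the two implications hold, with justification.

Forward inclusion. This inclusion fails. Take X = {1}, Y = ∅; then 1 ∈ (X ∪ Y) ∪ (X ∖ Y) but 1 ∉ (X ∪ Y) ∖ (X ∖ Y).

Reverse inclusion. Let x ∈ (X ∪ Y) ∖ (X ∖ Y). Then either x ∈ Y and x ∉ X; or x ∈ X ∩ Y. In each case x ∈ (X ∪ Y) ∪ (X ∖ Y), so (X ∪ Y) ∖ (X ∖ Y) ⊆ (X ∪ Y) ∪ (X ∖ Y).

Only the reverse inclusion holds.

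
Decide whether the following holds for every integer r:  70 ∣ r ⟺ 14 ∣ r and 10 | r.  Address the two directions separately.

Converse. Suppose 14 ∣ r and 10 ∣ r. Any common multiple of 14 and 10 is a multiple of their lcm; here lcm(14, 10) = 14·10/gcd(14, 10) = 140/2 = 70, so 70 ∣ r.

Forward direction. If 70 ∣ r, write r = 70q. Since 70 = 5·14, r = 14·(5q), so 14 ∣ r; and since 70 = 7·10, r = 10·(7q), so 10 ∣ r.

The biconditional holds.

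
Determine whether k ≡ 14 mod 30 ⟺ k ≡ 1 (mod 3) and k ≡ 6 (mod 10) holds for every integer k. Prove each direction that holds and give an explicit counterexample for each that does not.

(⇒) This fails: k = 14 gives 14 ≡ 14 (mod 30) but 14 ≡ 2 (mod 3), so the conjunction on the right does not hold.

(⇐) This fails: k = 16 satisfies both congruences on the right (16 ≡ 1 mod 3 and 16 ≡ 6 mod 10) yet 16 ≡ 16 (mod 30), not 14.

Neither direction holds.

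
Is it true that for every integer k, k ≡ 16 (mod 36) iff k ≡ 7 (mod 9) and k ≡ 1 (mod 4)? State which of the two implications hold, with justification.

(⇒) fails and (⇐) fails.

(⟹) This fails: k = 16 gives 16 ≡ 16 (mod 36) but 16 ≡ 0 (mod 4), so the conjunction on the right does not hold.

(⟸) This fails: k = 25 satisfies both congruences on the right (25 ≡ 7 mod 9 and 25 ≡ 1 mod 4) yet 25 ≡ 25 (mod 36), not 16.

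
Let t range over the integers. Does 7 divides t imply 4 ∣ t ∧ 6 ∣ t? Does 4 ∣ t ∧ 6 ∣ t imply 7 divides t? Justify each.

(→) This fails: take t = 7. Certainly 7 ∣ 7, but 4 ∤ 7.

(←) This fails: take t = 12. Both 4 ∣ 12 and 6 ∣ 12, yet 12 is not a multiple of 7 (since 12 = 1·7 + 5), so 7 ∤ 12.

Neither direction holds.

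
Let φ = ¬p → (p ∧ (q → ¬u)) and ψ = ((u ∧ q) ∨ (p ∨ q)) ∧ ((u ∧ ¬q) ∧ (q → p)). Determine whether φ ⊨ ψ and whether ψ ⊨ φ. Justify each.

Only the converse holds.

(⇒) This fails. Under p = T, u = F, q = F, the left side is true but the right side is false.

(⇐) Assume the antecedent. If p is true, ¬p → (p ∧ (q → ¬u)) reduces to true regardless of the other variables. If p is false, the antecedent cannot hold. Either way ¬p → (p ∧ (q → ¬u)) holds.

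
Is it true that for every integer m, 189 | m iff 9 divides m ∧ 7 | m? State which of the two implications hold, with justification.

(⇒) holds; (⇐) fails.

(←) This fails: take m = 63. Both 9 ∣ 63 and 7 ∣ 63, yet 63 is not a multiple of 189 (since 63 = 0·189 + 63), so 189 ∤ 63.

(→) If 189 ∣ m, write m = 189q. Since 189 = 21·9, m = 9·(21q), so 9 ∣ m; and since 189 = 27·7, m = 7·(27q), so 7 ∣ m.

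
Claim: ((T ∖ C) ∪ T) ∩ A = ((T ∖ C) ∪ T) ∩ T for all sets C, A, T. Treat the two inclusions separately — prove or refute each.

The sets are not equal: only the forward inclusion holds.

(⊇) This inclusion fails. Take C = ∅, A = ∅, T = {1}; then 1 ∈ ((T ∖ C) ∪ T) ∩ T but 1 ∉ ((T ∖ C) ∪ T) ∩ A.

(⊆) Let x ∈ ((T ∖ C) ∪ T) ∩ A. Then either x ∈ A ∩ T and x ∉ C; or x ∈ C ∩ A ∩ T. In each case x ∈ ((T ∖ C) ∪ T) ∩ T, so ((T ∖ C) ∪ T) ∩ A ⊆ ((T ∖ C) ∪ T) ∩ T.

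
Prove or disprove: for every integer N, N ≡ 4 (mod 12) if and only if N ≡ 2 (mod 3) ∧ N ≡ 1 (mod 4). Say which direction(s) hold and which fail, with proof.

(⇒) fails and (⇐) fails.

[⇒] This fails: N = 4 gives 4 ≡ 4 (mod 12) but 4 ≡ 1 (mod 3), so the conjunction on the right does not hold.

[⇐] This fails: N = 5 satisfies both congruences on the right (5 ≡ 2 mod 3 and 5 ≡ 1 mod 4) yet 5 ≡ 5 (mod 12), not 4.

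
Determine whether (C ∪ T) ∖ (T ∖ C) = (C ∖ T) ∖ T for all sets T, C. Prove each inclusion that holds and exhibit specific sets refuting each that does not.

(⊆) This inclusion fails. Take T = {1}, C = {1}; then 1 ∈ (C ∪ T) ∖ (T ∖ C) but 1 ∉ (C ∖ T) ∖ T.

(⊇) Let x ∈ (C ∖ T) ∖ T. Then x ∈ C and x ∉ T, from which x ∈ (C ∪ T) ∖ (T ∖ C).

(⊆) fails; (⊇) holds.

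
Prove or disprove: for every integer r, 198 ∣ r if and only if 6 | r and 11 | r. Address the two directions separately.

Not equivalent: only (⇒) holds.

(→) If 198 ∣ r, write r = 198q. Since 198 = 33·6, r = 6·(33q), so 6 ∣ r; and since 198 = 18·11, r = 11·(18q), so 11 ∣ r.

(←) This fails: take r = 66. Both 6 ∣ 66 and 11 ∣ 66, yet 66 is not a multiple of 198 (since 66 = 0·198 + 66), so 198 ∤ 66.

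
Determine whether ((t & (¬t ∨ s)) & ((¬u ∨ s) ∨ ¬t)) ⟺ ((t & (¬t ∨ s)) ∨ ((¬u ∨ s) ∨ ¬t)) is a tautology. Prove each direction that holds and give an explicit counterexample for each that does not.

Forward direction. Assume the antecedent. If t is true, the antecedent forces (t = T, u = F, s = T) or (t = T, u = T, s = T), and the consequent holds there. If t is false, the antecedent cannot hold. Either way the consequent holds.

Converse. This fails. Under t = F, u = F, s = F, the left side is false but the right side is true.

Only the forward direction holds.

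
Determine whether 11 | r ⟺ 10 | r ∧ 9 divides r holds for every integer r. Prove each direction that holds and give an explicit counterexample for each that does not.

[⇒] This fails: take r = 11. Certainly 11 ∣ 11, but 10 ∤ 11.

[⇐] This fails: take r = 90. Both 10 ∣ 90 and 9 ∣ 90, yet 90 is not a multiple of 11 (since 90 = 8·11 + 2), so 11 ∤ 90.

Neither direction holds.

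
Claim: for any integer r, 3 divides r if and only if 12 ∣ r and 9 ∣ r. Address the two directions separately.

(⇒) This fails: take r = 3. Certainly 3 ∣ 3, but 12 ∤ 3.

(⇐) Suppose 12 ∣ r and 9 ∣ r. Any common multiple of 12 and 9 is a multiple of their lcm; here lcm(12, 9) = 12·9/gcd(12, 9) = 108/3 = 36, so 36 ∣ r. Since 3 ∣ 36, it follows that 3 ∣ r.

Not equivalent: only (⇐) holds.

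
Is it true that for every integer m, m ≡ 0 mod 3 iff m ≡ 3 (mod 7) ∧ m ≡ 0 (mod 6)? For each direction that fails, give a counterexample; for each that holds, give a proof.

[⇐] If m ≡ 3 (mod 7) and m ≡ 0 (mod 6), then by the Chinese remainder theorem m ≡ 24 (mod 42). Since 24 ≡ 0 (mod 3) and 3 ∣ 42, we get m ≡ 0 (mod 3).

[⇒] This fails: m = 0 gives 0 ≡ 0 (mod 3) but 0 ≡ 0 (mod 7), so the conjunction on the right does not hold.

Not equivalent: only (⇐) holds.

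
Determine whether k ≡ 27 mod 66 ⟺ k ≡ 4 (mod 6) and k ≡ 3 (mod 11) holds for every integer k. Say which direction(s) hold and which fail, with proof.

Both directions fail.

(⟹) This fails: k = 27 gives 27 ≡ 27 (mod 66) but 27 ≡ 3 (mod 6), so the conjunction on the right does not hold.

(⟸) This fails: k = 58 satisfies both congruences on the right (58 ≡ 4 mod 6 and 58 ≡ 3 mod 11) yet 58 ≡ 58 (mod 66), not 27.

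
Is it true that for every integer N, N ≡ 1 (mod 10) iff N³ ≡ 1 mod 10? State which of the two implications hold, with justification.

(⟸) Suppose N³ ≡ 1 (mod 10). The only residue r in {0, …, 9} with r³ ≡ 1 (mod 10) is r = 1, so N ≡ 1 (mod 10).

(⟹) Suppose N ≡ 1 (mod 10). Write N = 10j + 1. Then (10j + 1)³ = 1000j³ + 300j² + 30j + 1 = 10(100j³ + 30j² + 3j) + 1, so N³ ≡ 1 (mod 10).

Both directions hold; the statement is true.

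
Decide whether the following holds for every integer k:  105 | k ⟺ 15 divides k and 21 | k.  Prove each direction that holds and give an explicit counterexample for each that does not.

Both directions hold.

Forward direction. If 105 ∣ k, write k = 105q. Since 105 = 7·15, k = 15·(7q), so 15 ∣ k; and since 105 = 5·21, k = 21·(5q), so 21 ∣ k.

Converse. Suppose 15 ∣ k and 21 ∣ k. Any common multiple of 15 and 21 is a multiple of their lcm; here lcm(15, 21) = 15·21/gcd(15, 21) = 315/3 = 105, so 105 ∣ k.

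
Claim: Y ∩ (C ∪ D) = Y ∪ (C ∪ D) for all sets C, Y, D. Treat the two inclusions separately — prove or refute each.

(⊆) Let x ∈ Y ∩ (C ∪ D). Then either x ∈ C ∩ Y and x ∉ D; or x ∈ Y ∩ D and x ∉ C; or x ∈ C ∩ Y ∩ D. In each case x ∈ Y ∪ (C ∪ D), so Y ∩ (C ∪ D) ⊆ Y ∪ (C ∪ D).

(⊇) This inclusion fails. Take C = {1}, Y = ∅, D = ∅; then 1 ∈ Y ∪ (C ∪ D) but 1 ∉ Y ∩ (C ∪ D).

The sets are not equal: only the forward inclusion holds.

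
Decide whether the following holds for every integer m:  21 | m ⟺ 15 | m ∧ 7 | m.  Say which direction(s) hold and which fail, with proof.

[⇒] This fails: take m = 21. Certainly 21 ∣ 21, but 15 ∤ 21.

[⇐] Suppose 15 ∣ m and 7 ∣ m. Any common multiple of 15 and 7 is a multiple of their lcm; here gcd(15, 7) = 1, so lcm(15, 7) = 15·7 = 105, so 105 ∣ m. Since 21 ∣ 105, it follows that 21 ∣ m.

Not equivalent: only (⇐) holds.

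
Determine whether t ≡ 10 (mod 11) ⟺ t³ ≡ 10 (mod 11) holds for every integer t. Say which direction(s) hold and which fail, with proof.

[⇒] Suppose t ≡ 10 (mod 11). Write t = 11j + 10. Then (11j + 10)³ = 1331j³ + 3630j² + 3300j + 1000 = 11(121j³ + 330j² + 300j + 90) + 10, so t³ ≡ 10 (mod 11).

[⇐] For the converse, argue contrapositively. If t ≢ 10 (mod 11), then t is congruent to one of 0, 1, 2, 3, 4, 5, 6, 7, 8, 9 modulo 11, and these give t³ ≡ 0, 1, 8, 5, 9, 4, 7, 2, 6, 3 respectively — never 10.

Both implications hold.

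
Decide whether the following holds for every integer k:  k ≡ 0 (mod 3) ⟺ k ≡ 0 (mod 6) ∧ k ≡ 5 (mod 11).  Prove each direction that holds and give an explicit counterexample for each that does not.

Not equivalent: only (⇐) holds.

(⟹) This fails: k = 0 gives 0 ≡ 0 (mod 3) but 0 ≡ 0 (mod 11), so the conjunction on the right does not hold.

(⟸) Conversely, if k ≡ 0 (mod 6) and k ≡ 5 (mod 11), then by the Chinese remainder theorem k ≡ 60 (mod 66). Since 60 ≡ 0 (mod 3) and 3 ∣ 66, we get k ≡ 0 (mod 3).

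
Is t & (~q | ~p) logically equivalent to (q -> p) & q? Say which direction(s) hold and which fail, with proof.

Forward direction. This fails. Under p = F, t = T, q = F, the left side is true but the right side is false.

Converse. This fails. Under p = T, t = F, q = T, the left side is false but the right side is true.

(⇒) fails and (⇐) fails.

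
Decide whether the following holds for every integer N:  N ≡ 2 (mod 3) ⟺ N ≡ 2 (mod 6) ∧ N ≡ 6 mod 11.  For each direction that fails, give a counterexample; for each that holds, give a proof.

[⇒] This fails: N = 2 gives 2 ≡ 2 (mod 3) but 2 ≡ 2 (mod 11), so the conjunction on the right does not hold.

[⇐] Conversely, if N ≡ 2 (mod 6) and N ≡ 6 (mod 11), then by the Chinese remainder theorem N ≡ 50 (mod 66). Since 50 ≡ 2 (mod 3) and 3 ∣ 66, we get N ≡ 2 (mod 3).

The forward direction fails; the converse holds.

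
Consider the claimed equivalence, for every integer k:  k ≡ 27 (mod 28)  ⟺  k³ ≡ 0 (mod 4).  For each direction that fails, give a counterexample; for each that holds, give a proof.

Neither implication holds.

[⇒] This fails: take k = 27. Then 27 ≡ 27 (mod 28), but 27³ = 19683 ≡ 3 (mod 4), not 0.

[⇐] This fails: take k = 0. Then 0³ = 0 ≡ 0 (mod 4), yet 0 ≡ 0 (mod 28), not 27.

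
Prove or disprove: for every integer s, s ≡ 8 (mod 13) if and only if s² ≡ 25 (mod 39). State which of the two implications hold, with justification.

Neither implication holds.

(→) This fails: take s = 21. Then 21 ≡ 8 (mod 13), but 21² = 441 ≡ 12 (mod 39), not 25.

(←) This fails: take s = 5. Then 5² = 25 ≡ 25 (mod 39), yet 5 ≡ 5 (mod 13), not 8.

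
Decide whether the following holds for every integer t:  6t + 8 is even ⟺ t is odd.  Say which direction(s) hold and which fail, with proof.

(⇒) fails; (⇐) holds.

[⇐] Suppose t is odd. Since 6 is even, 6t is even for every t, so 6t + 8 has the same parity as 8, which is even. Hence 6t + 8 is even.

[⇒] This fails: take t = 6. Then 6t + 8 = 44, which is even, yet t = 6 is even, not odd.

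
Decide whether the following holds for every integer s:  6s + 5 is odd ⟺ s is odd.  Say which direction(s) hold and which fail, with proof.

Not equivalent: only (⇐) holds.

(⟹) This fails: take s = 6. Then 6s + 5 = 41, which is odd, yet s = 6 is even, not odd.

(⟸) Suppose s is odd. Since 6 is even, 6s is even for every s, so 6s + 5 has the same parity as 5, which is odd. Hence 6s + 5 is odd.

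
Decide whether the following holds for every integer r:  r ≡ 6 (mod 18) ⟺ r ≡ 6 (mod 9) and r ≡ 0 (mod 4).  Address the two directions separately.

(⇒) This fails: r = 6 gives 6 ≡ 6 (mod 18) but 6 ≡ 2 (mod 4), so the conjunction on the right does not hold.

(⇐) Conversely, if r ≡ 6 (mod 9) and r ≡ 0 (mod 4), then by the Chinese remainder theorem r ≡ 24 (mod 36). Since 24 ≡ 6 (mod 18) and 18 ∣ 36, we get r ≡ 6 (mod 18).

Only the reverse direction holds.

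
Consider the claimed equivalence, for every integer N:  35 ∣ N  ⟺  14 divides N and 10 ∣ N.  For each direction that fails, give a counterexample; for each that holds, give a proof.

(⇒) This fails: take N = 35. Certainly 35 ∣ 35, but 14 ∤ 35.

(⇐) Suppose 14 ∣ N and 10 ∣ N. Any common multiple of 14 and 10 is a multiple of their lcm; here lcm(14, 10) = 14·10/gcd(14, 10) = 140/2 = 70, so 70 ∣ N. Since 35 ∣ 70, it follows that 35 ∣ N.

Only the converse holds.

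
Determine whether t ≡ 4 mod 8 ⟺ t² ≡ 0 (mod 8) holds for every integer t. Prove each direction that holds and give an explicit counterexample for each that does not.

[⇒] Suppose t ≡ 4 mod 8. Write t = 8j + 4. Then (8j + 4)² = 64j² + 64j + 16 = 8(8j² + 8j + 2) + 0, so t² ≡ 0 (mod 8).

[⇐] This fails: take t = 0. Then 0² = 0 ≡ 0 (mod 8), yet 0 ≡ 0 (mod 8), not 4.

The forward direction holds; the converse fails.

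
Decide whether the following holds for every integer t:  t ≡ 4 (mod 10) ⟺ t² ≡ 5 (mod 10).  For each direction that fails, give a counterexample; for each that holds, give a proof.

Both directions fail.

(⇒) This fails: take t = 4. Then 4 ≡ 4 (mod 10), but 4² = 16 ≡ 6 (mod 10), not 5.

(⇐) This fails: take t = 5. Then 5² = 25 ≡ 5 (mod 10), yet 5 ≡ 5 (mod 10), not 4.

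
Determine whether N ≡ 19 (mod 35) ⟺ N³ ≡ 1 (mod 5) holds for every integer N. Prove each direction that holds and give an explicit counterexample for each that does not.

[⇒] This fails: take N = 19. Then 19 ≡ 19 (mod 35), but 19³ = 6859 ≡ 4 (mod 5), not 1.

[⇐] This fails: take N = 1. Then 1³ = 1 ≡ 1 (mod 5), yet 1 ≡ 1 (mod 35), not 19.

(⇒) fails and (⇐) fails.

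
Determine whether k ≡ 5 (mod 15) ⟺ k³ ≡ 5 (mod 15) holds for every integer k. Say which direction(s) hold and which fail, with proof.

(←) Suppose k³ ≡ 5 (mod 15). The only residue r in {0, …, 14} with r³ ≡ 5 (mod 15) is r = 5, so k ≡ 5 (mod 15).

(→) Suppose k ≡ 5 (mod 15). Write k = 15j + 5. Then (15j + 5)³ = 3375j³ + 3375j² + 1125j + 125 = 15(225j³ + 225j² + 75j + 8) + 5, so k³ ≡ 5 (mod 15).

Both directions hold; the statement is true.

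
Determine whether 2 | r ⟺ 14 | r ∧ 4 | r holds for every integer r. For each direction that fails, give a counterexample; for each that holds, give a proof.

Only the converse holds.

(⟸) Suppose 14 ∣ r and 4 ∣ r. Any common multiple of 14 and 4 is a multiple of their lcm; here lcm(14, 4) = 14·4/gcd(14, 4) = 56/2 = 28, so 28 ∣ r. Since 2 ∣ 28, it follows that 2 ∣ r.

(⟹) This fails: take r = 2. Certainly 2 ∣ 2, but 14 ∤ 2.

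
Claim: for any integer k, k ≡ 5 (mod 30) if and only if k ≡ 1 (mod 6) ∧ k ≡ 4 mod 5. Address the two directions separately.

Neither direction holds.

[⇒] This fails: k = 5 gives 5 ≡ 5 (mod 30) but 5 ≡ 5 (mod 6), so the conjunction on the right does not hold.

[⇐] This fails: k = 19 satisfies both congruences on the right (19 ≡ 1 mod 6 and 19 ≡ 4 mod 5) yet 19 ≡ 19 (mod 30), not 5.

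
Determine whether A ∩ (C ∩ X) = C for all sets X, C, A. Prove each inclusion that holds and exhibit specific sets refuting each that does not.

The sets are not equal: only the forward inclusion holds.

(⟹) Let x ∈ A ∩ (C ∩ X). Then x ∈ X ∩ C ∩ A, from which x ∈ C.

(⟸) This inclusion fails. Take X = ∅, C = {1}, A = ∅; then 1 ∈ C but 1 ∉ A ∩ (C ∩ X).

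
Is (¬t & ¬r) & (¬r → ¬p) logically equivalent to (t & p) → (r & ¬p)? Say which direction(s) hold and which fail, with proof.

[⇐] This fails. Under r = T, p = F, t = F, the left side is false but the right side is true.

[⇒] Assume the antecedent. If r is true, the antecedent cannot hold. If r is false, the antecedent forces (r = F, p = F, t = F), and (t & p) → (r & ¬p) holds there. Either way (t & p) → (r & ¬p) holds.

Only the forward implication holds.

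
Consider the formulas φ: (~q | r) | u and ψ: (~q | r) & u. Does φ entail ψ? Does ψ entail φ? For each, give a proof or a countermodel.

The forward direction fails; the converse holds.

(→) This fails. Under u = F, r = F, q = F, the left side is true but the right side is false.

(←) Assume the antecedent. If u is true, (~q | r) | u reduces to true regardless of the other variables. If u is false, the antecedent cannot hold. Either way (~q | r) | u holds.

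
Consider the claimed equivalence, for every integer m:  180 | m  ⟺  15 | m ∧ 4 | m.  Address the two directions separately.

(→) If 180 ∣ m, write m = 180q. Since 180 = 12·15, m = 15·(12q), so 15 ∣ m; and since 180 = 45·4, m = 4·(45q), so 4 ∣ m.

(←) This fails: take m = 60. Both 15 ∣ 60 and 4 ∣ 60, yet 60 is not a multiple of 180 (since 60 = 0·180 + 60), so 180 ∤ 60.

(⇒) holds; (⇐) fails.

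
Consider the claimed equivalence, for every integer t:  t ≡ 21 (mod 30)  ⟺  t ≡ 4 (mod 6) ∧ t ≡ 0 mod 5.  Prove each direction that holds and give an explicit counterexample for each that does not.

Both directions fail.

(⇒) This fails: t = 21 gives 21 ≡ 21 (mod 30) but 21 ≡ 3 (mod 6), so the conjunction on the right does not hold.

(⇐) This fails: t = 10 satisfies both congruences on the right (10 ≡ 4 mod 6 and 10 ≡ 0 mod 5) yet 10 ≡ 10 (mod 30), not 21.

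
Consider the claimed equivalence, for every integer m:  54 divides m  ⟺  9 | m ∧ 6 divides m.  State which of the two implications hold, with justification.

Only the forward implication holds.

(⇒) If 54 ∣ m, write m = 54q. Since 54 = 6·9, m = 9·(6q), so 9 ∣ m; and since 54 = 9·6, m = 6·(9q), so 6 ∣ m.

(⇐) This fails: take m = 18. Both 9 ∣ 18 and 6 ∣ 18, yet 18 is not a multiple of 54 (since 18 = 0·54 + 18), so 54 ∤ 18.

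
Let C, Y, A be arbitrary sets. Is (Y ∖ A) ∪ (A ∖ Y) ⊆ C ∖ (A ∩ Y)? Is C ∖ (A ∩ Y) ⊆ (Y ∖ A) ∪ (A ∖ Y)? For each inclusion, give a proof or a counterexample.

(⊆) This inclusion fails. Take C = ∅, Y = {1}, A = ∅; then 1 ∈ (Y ∖ A) ∪ (A ∖ Y) but 1 ∉ C ∖ (A ∩ Y).

(⊇) This inclusion fails. Take C = {1}, Y = ∅, A = ∅; then 1 ∈ C ∖ (A ∩ Y) but 1 ∉ (Y ∖ A) ∪ (A ∖ Y).

Both inclusions fail.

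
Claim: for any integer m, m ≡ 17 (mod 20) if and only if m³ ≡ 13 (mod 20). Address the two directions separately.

The biconditional holds.

(→) Suppose m ≡ 17 (mod 20). Write m = 20j + 17. Then (20j + 17)³ = 8000j³ + 20400j² + 17340j + 4913 = 20(400j³ + 1020j² + 867j + 245) + 13, so m³ ≡ 13 (mod 20).

(←) Conversely, suppose m³ ≡ 13 (mod 20). The only residue r in {0, …, 19} with r³ ≡ 13 (mod 20) is r = 17, so m ≡ 17 (mod 20).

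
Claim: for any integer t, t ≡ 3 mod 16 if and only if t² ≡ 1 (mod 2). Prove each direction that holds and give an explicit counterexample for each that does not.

(⟸) This fails: take t = 1. Then 1² = 1 ≡ 1 (mod 2), yet 1 ≡ 1 (mod 16), not 3.

(⟹) Suppose t ≡ 3 (mod 16). Then t² ≡ 3² = 9 (mod 16), and since 2 ∣ 16, also t² ≡ 1 (mod 2).

Not equivalent: only (⇒) holds.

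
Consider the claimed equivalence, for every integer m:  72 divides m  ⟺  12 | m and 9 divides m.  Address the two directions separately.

(⇒) holds; (⇐) fails.

Forward direction. If 72 ∣ m, write m = 72q. Since 72 = 6·12, m = 12·(6q), so 12 ∣ m; and since 72 = 8·9, m = 9·(8q), so 9 ∣ m.

Converse. This fails: take m = 36. Both 12 ∣ 36 and 9 ∣ 36, yet 36 is not a multiple of 72 (since 36 = 0·72 + 36), so 72 ∤ 36.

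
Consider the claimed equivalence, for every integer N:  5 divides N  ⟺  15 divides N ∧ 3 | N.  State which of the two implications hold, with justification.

Only the reverse direction holds.

(⇒) This fails: take N = 5. Certainly 5 ∣ 5, but 15 ∤ 5.

(⇐) Suppose 15 ∣ N and 3 ∣ N. Any common multiple of 15 and 3 is a multiple of their lcm; here lcm(15, 3) = 15·3/gcd(15, 3) = 45/3 = 15, so 15 ∣ N. Since 5 ∣ 15, it follows that 5 ∣ N.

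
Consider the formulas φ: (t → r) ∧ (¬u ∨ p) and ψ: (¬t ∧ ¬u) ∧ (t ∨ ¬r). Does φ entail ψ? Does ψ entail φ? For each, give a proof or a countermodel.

Only the reverse direction holds.

Forward direction. This fails. Under r = T, p = F, u = F, t = F, the left side is true but the right side is false.

Converse. Assume the antecedent. If r is true, the antecedent cannot hold. If r is false, the antecedent forces (r = F, p = F, u = F, t = F) or (r = F, p = T, u = F, t = F), and (t → r) ∧ (¬u ∨ p) holds there. Either way (t → r) ∧ (¬u ∨ p) holds.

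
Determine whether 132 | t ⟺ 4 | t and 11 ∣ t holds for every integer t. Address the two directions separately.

Only the forward implication holds.

[⇒] If 132 ∣ t, write t = 132q. Since 132 = 33·4, t = 4·(33q), so 4 ∣ t; and since 132 = 12·11, t = 11·(12q), so 11 ∣ t.

[⇐] This fails: take t = 44. Both 4 ∣ 44 and 11 ∣ 44, yet 44 is not a multiple of 132 (since 44 = 0·132 + 44), so 132 ∤ 44.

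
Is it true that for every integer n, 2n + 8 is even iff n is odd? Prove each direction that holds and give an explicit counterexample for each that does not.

Only the reverse direction holds.

[⇒] This fails: take n = 4. Then 2n + 8 = 16, which is even, yet n = 4 is even, not odd.

[⇐] Suppose n is odd. Since 2 is even, 2n is even for every n, so 2n + 8 has the same parity as 8, which is even. Hence 2n + 8 is even.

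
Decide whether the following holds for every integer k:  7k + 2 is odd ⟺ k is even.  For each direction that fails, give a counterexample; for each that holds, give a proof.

[⇒] This fails: k = 1 gives 7k + 2 = 9, which is odd, but 1 is odd, not even.

[⇐] This also fails: k = 2 is even, but 7k + 2 = 16 is even, not odd.

(⇒) fails and (⇐) fails.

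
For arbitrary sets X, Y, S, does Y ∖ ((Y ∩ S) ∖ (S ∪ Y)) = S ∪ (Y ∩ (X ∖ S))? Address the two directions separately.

(⟹) This inclusion fails. Take X = ∅, Y = {1}, S = ∅; then 1 ∈ Y ∖ ((Y ∩ S) ∖ (S ∪ Y)) but 1 ∉ S ∪ (Y ∩ (X ∖ S)).

(⟸) This inclusion fails. Take X = ∅, Y = ∅, S = {1}; then 1 ∈ S ∪ (Y ∩ (X ∖ S)) but 1 ∉ Y ∖ ((Y ∩ S) ∖ (S ∪ Y)).

Neither inclusion holds.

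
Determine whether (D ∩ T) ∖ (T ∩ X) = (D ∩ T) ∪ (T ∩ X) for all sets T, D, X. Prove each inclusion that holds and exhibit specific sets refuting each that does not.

(⊆) Let x ∈ (D ∩ T) ∖ (T ∩ X). Then x ∈ T ∩ D and x ∉ X, from which x ∈ (D ∩ T) ∪ (T ∩ X).

(⊇) This inclusion fails. Take T = {1}, D = ∅, X = {1}; then 1 ∈ (D ∩ T) ∪ (T ∩ X) but 1 ∉ (D ∩ T) ∖ (T ∩ X).

Only the forward inclusion holds.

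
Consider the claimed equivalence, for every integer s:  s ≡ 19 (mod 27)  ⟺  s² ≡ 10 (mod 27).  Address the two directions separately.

Not equivalent: only (⇒) holds.

(⇒) Suppose s ≡ 19 (mod 27). Write s = 27j + 19. Then (27j + 19)² = 729j² + 1026j + 361 = 27(27j² + 38j + 13) + 10, so s² ≡ 10 (mod 27).

(⇐) This fails: take s = 8. Then 8² = 64 ≡ 10 (mod 27), yet 8 ≡ 8 (mod 27), not 19.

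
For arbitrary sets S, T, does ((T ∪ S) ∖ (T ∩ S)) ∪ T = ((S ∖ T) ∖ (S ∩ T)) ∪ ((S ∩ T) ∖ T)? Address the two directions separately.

(⊆) fails; (⊇) holds.

(⊆) This inclusion fails. Take S = ∅, T = {1}; then 1 ∈ ((T ∪ S) ∖ (T ∩ S)) ∪ T but 1 ∉ ((S ∖ T) ∖ (S ∩ T)) ∪ ((S ∩ T) ∖ T).

(⊇) Let x ∈ ((S ∖ T) ∖ (S ∩ T)) ∪ ((S ∩ T) ∖ T). Then x ∈ S and x ∉ T, from which x ∈ ((T ∪ S) ∖ (T ∩ S)) ∪ T.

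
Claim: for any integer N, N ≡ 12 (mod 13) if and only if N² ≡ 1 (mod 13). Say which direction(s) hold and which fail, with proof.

The forward direction holds; the converse fails.

(⟹) Suppose N ≡ 12 (mod 13). Write N = 13j + 12. Then (13j + 12)² = 169j² + 312j + 144 = 13(13j² + 24j + 11) + 1, so N² ≡ 1 (mod 13).

(⟸) This fails: take N = 1. Then 1² = 1 ≡ 1 (mod 13), yet 1 ≡ 1 (mod 13), not 12.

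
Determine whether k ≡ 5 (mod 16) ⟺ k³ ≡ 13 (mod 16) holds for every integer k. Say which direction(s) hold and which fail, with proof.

Forward direction. Suppose k ≡ 5 (mod 16). Write k = 16j + 5. Then (16j + 5)³ = 4096j³ + 3840j² + 1200j + 125 = 16(256j³ + 240j² + 75j + 7) + 13, so k³ ≡ 13 (mod 16).

Converse. Suppose k³ ≡ 13 (mod 16). The only residue r in {0, …, 15} with r³ ≡ 13 (mod 16) is r = 5, so k ≡ 5 (mod 16).

Both directions hold.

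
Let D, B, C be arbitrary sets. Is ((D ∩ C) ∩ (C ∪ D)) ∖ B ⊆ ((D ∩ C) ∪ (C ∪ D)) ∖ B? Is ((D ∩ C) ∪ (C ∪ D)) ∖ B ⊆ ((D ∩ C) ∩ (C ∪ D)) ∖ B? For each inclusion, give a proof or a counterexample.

Forward inclusion. Let x ∈ ((D ∩ C) ∩ (C ∪ D)) ∖ B. Then x ∈ D ∩ C and x ∉ B, from which x ∈ ((D ∩ C) ∪ (C ∪ D)) ∖ B.

Reverse inclusion. This inclusion fails. Take D = {1}, B = ∅, C = ∅; then 1 ∈ ((D ∩ C) ∪ (C ∪ D)) ∖ B but 1 ∉ ((D ∩ C) ∩ (C ∪ D)) ∖ B.

The sets are not equal: only the forward inclusion holds.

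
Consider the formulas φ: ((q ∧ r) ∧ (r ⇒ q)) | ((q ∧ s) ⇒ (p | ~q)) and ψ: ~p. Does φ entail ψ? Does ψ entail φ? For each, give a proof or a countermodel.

Neither implication holds.

(⟹) This fails. Under p = T, s = F, q = F, r = F, the left side is true but the right side is false.

(⟸) This fails. Under p = F, s = T, q = T, r = F, the left side is false but the right side is true.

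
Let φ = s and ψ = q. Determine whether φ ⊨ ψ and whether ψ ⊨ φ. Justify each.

(⇒) This fails. Under s = T, q = F, the left side is true but the right side is false.

(⇐) This fails. Under s = F, q = T, the left side is false but the right side is true.

Neither direction holds.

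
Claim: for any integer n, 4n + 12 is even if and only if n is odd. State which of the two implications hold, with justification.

Only the converse holds.

Converse. Suppose n is odd. Since 4 is even, 4n is even for every n, so 4n + 12 has the same parity as 12, which is even. Hence 4n + 12 is even.

Forward direction. This fails: take n = 4. Then 4n + 12 = 28, which is even, yet n = 4 is even, not odd.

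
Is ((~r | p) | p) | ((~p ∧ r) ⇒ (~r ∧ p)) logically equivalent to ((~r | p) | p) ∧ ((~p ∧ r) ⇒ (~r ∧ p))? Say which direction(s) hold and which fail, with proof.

(→) Assume the antecedent. If p is true, the consequent reduces to true regardless of the other variables. If p is false, the antecedent forces (p = F, r = F), and the consequent holds there. Either way the consequent holds.

(←) Assume the antecedent. If p is true, the consequent reduces to true regardless of the other variables. If p is false, the antecedent forces (p = F, r = F), and the consequent holds there. Either way the consequent holds.

Both directions hold; the statement is true.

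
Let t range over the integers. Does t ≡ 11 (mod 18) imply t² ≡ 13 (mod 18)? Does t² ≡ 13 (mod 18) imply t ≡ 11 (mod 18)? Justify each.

The forward direction holds; the converse fails.

(⟹) Suppose t ≡ 11 (mod 18). Write t = 18j + 11. Then (18j + 11)² = 324j² + 396j + 121 = 18(18j² + 22j + 6) + 13, so t² ≡ 13 (mod 18).

(⟸) This fails: take t = 7. Then 7² = 49 ≡ 13 (mod 18), yet 7 ≡ 7 (mod 18), not 11.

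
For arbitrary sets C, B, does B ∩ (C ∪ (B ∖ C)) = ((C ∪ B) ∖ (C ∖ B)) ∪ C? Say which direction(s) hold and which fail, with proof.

Only the forward inclusion holds.

Forward inclusion. Let x ∈ B ∩ (C ∪ (B ∖ C)). Then either x ∈ B and x ∉ C; or x ∈ C ∩ B. In each case x ∈ ((C ∪ B) ∖ (C ∖ B)) ∪ C, so B ∩ (C ∪ (B ∖ C)) ⊆ ((C ∪ B) ∖ (C ∖ B)) ∪ C.

Reverse inclusion. This inclusion fails. Take C = {1}, B = ∅; then 1 ∈ ((C ∪ B) ∖ (C ∖ B)) ∪ C but 1 ∉ B ∩ (C ∪ (B ∖ C)).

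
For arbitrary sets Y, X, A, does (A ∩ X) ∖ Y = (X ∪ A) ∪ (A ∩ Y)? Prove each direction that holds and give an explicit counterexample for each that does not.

(⊆) holds; (⊇) fails.

Forward inclusion. Let x ∈ (A ∩ X) ∖ Y. Then x ∈ X ∩ A and x ∉ Y, from which x ∈ (X ∪ A) ∪ (A ∩ Y).

Reverse inclusion. This inclusion fails. Take Y = ∅, X = {1}, A = ∅; then 1 ∈ (X ∪ A) ∪ (A ∩ Y) but 1 ∉ (A ∩ X) ∖ Y.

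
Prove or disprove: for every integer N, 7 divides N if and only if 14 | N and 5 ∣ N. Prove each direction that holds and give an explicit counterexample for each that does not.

(⇒) fails; (⇐) holds.

(⟹) This fails: take N = 7. Certainly 7 ∣ 7, but 14 ∤ 7.

(⟸) Suppose 14 ∣ N and 5 ∣ N. Any common multiple of 14 and 5 is a multiple of their lcm; here gcd(14, 5) = 1, so lcm(14, 5) = 14·5 = 70, so 70 ∣ N. Since 7 ∣ 70, it follows that 7 ∣ N.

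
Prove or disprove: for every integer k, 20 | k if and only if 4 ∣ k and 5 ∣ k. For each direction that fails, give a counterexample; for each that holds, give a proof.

The biconditional holds.

[⇒] If 20 ∣ k, write k = 20q. Since 20 = 5·4, k = 4·(5q), so 4 ∣ k; and since 20 = 4·5, k = 5·(4q), so 5 ∣ k.

[⇐] Suppose 4 ∣ k and 5 ∣ k. Any common multiple of 4 and 5 is a multiple of their lcm; here gcd(4, 5) = 1, so lcm(4, 5) = 4·5 = 20, so 20 ∣ k.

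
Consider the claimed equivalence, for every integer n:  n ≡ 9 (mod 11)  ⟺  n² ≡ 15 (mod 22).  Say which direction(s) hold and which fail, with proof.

Neither implication holds.

Forward direction. This fails: take n = 20. Then 20 ≡ 9 (mod 11), but 20² = 400 ≡ 4 (mod 22), not 15.

Converse. This fails: take n = 13. Then 13² = 169 ≡ 15 (mod 22), yet 13 ≡ 2 (mod 11), not 9.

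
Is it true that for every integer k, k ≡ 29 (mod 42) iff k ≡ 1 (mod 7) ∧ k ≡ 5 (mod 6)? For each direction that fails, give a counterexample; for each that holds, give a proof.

(→) Suppose k ≡ 29 (mod 42); write k = 42j + 29. Since 7 ∣ 42, reducing mod 7 gives k ≡ 29 ≡ 1 (mod 7); since 6 ∣ 42, reducing mod 6 gives k ≡ 29 ≡ 5 (mod 6).

(←) Conversely, if k ≡ 1 (mod 7) and k ≡ 5 (mod 6), then by the Chinese remainder theorem k ≡ 29 (mod 42). This is exactly k ≡ 29 (mod 42).

Both directions hold; the statement is true.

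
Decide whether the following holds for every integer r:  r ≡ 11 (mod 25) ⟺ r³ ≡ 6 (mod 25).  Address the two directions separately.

The biconditional holds.

[⇒] Suppose r ≡ 11 (mod 25). Write r = 25j + 11. Then (25j + 11)³ = 15625j³ + 20625j² + 9075j + 1331 = 25(625j³ + 825j² + 363j + 53) + 6, so r³ ≡ 6 (mod 25).

[⇐] Conversely, suppose r³ ≡ 6 (mod 25). The only residue r in {0, …, 24} with r³ ≡ 6 (mod 25) is r = 11, so r ≡ 11 (mod 25).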